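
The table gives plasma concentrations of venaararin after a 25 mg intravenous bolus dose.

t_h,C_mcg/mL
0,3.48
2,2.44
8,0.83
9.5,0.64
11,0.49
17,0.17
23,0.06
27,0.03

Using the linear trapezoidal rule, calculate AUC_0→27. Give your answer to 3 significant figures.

AUC = 20.5 mcg/mL·h

Trapezoidal AUC_0→27:
  [0→2]: (3.48+2.44)/2 × 2 = 5.92
  [2→8]: (2.44+0.83)/2 × 6 = 9.81
  [8→9.5]: (0.83+0.64)/2 × 1.5 = 1.1025
  [9.5→11]: (0.64+0.49)/2 × 1.5 = 0.8475
  [11→17]: (0.49+0.17)/2 × 6 = 1.98
  [17→23]: (0.17+0.06)/2 × 6 = 0.69
  [23→27]: (0.06+0.03)/2 × 4 = 0.18
  Sum = 20.53 mcg/mL·h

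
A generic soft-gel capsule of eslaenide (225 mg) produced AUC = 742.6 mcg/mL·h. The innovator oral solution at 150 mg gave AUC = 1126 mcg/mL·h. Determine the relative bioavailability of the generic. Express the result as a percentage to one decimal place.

F_rel = 44.0%

F_rel = (AUC_test/D_test) / (AUC_ref/D_ref)
      = (742.6/225) / (1126/150)
      = 3.30044 / 7.50667 = 0.4397 = 43.97%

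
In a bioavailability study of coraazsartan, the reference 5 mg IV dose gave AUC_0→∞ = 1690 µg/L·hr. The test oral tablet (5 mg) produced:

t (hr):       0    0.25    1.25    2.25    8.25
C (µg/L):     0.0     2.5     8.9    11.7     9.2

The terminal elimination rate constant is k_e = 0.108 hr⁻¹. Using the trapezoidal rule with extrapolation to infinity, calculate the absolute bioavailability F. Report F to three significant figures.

F = 0.0972

Trapezoidal AUC_0→8.25 (oral tablet):
  [0→0.25]: (0.0+2.5)/2 × 0.25 = 0.3125
  [0.25→1.25]: (2.5+8.9)/2 × 1 = 5.7
  [1.25→2.25]: (8.9+11.7)/2 × 1 = 10.3
  [2.25→8.25]: (11.7+9.2)/2 × 6 = 62.7
  Sum = 79.0125 µg/L·hr
Tail: C_last/k_e = 9.2/0.108 = 85.185
AUC_0→∞ (oral tablet) = 79.0125 + 85.185 = 164.1975 µg/L·hr
F = (AUC_ev/D_ev)/(AUC_iv/D_iv) = (164.1975/5)/(1690/5) = 32.8395/338 = 0.0972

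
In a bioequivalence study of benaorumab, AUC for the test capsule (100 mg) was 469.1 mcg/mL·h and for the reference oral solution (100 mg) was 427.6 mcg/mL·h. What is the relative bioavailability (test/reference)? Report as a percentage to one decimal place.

F_rel = 109.7%

F_rel = (AUC_test/D_test) / (AUC_ref/D_ref)
      = (469.1/100) / (427.6/100)
      = 4.691 / 4.276 = 1.0971 = 109.71%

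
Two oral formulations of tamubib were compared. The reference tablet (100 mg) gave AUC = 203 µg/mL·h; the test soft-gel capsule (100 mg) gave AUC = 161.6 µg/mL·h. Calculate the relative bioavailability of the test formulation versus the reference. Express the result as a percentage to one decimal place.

F_rel = 79.6%

F_rel = (AUC_test/D_test) / (AUC_ref/D_ref)
      = (161.6/100) / (203/100)
      = 1.616 / 2.03 = 0.7961 = 79.61%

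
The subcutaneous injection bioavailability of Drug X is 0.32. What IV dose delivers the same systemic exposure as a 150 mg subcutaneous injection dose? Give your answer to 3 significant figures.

Systemic exposure from an extravascular dose = F × D_ev, so the equivalent IV dose is F × D_ev.
D_iv = F × D_ev = 0.32 × 150 = 48 mg

D_iv = 48.0 mg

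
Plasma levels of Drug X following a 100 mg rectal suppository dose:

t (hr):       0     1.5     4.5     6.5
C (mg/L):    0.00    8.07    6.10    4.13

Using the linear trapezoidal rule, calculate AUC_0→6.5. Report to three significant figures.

Trapezoidal AUC_0→6.5:
  [0→1.5]: (0.00+8.07)/2 × 1.5 = 6.0525
  [1.5→4.5]: (8.07+6.10)/2 × 3 = 21.255
  [4.5→6.5]: (6.10+4.13)/2 × 2 = 10.23
  Sum = 37.5375 mg/L·hr

AUC = 37.5 mg/L·hr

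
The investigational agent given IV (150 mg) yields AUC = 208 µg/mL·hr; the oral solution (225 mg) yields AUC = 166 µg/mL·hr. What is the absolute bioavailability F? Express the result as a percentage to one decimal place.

F = 53.2%

F = (AUC_ev / D_ev) / (AUC_iv / D_iv)
  = (166/225) / (208/150)
  = 0.737778 / 1.38667 = 0.5321
  = 53.21%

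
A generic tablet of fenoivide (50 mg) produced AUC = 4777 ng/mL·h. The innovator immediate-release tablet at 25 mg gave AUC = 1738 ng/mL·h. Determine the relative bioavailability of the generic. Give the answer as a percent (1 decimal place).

F_rel = (AUC_test/D_test) / (AUC_ref/D_ref)
      = (4777/50) / (1738/25)
      = 95.54 / 69.52 = 1.3743 = 137.43%

F_rel = 137.4%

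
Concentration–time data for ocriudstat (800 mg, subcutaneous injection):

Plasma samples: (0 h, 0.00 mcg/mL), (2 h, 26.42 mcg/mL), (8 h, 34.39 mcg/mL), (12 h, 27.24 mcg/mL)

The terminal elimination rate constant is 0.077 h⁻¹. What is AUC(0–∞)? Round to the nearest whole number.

AUC = 686 mcg/mL·h

Trapezoidal AUC_0→12:
  [0→2]: (0.00+26.42)/2 × 2 = 26.42
  [2→8]: (26.42+34.39)/2 × 6 = 182.43
  [8→12]: (34.39+27.24)/2 × 4 = 123.26
  Sum = 332.11 mcg/mL·h
Extrapolated tail: C_last / k_e = 27.24 / 0.077 = 353.766
AUC_0→∞ = 332.11 + 353.766 = 685.876 mcg/mL·h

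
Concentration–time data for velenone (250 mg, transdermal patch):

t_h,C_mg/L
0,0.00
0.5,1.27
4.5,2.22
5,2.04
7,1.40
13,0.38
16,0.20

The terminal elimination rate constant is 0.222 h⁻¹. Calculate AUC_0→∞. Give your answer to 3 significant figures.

AUC = 18.9 mg/L·h

Trapezoidal AUC_0→16:
  [0→0.5]: (0.00+1.27)/2 × 0.5 = 0.3175
  [0.5→4.5]: (1.27+2.22)/2 × 4 = 6.98
  [4.5→5]: (2.22+2.04)/2 × 0.5 = 1.065
  [5→7]: (2.04+1.40)/2 × 2 = 3.44
  [7→13]: (1.40+0.38)/2 × 6 = 5.34
  [13→16]: (0.38+0.20)/2 × 3 = 0.87
  Sum = 18.0125 mg/L·h
Extrapolated tail: C_last / k_e = 0.20 / 0.222 = 0.901
AUC_0→∞ = 18.0125 + 0.901 = 18.9135 mg/L·h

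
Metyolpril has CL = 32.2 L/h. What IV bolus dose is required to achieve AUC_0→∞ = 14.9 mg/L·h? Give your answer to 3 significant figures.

Dose = 480 mg

Dose_iv = CL × AUC_0→∞
     = 32.2 × 14.9 = 479.78 mg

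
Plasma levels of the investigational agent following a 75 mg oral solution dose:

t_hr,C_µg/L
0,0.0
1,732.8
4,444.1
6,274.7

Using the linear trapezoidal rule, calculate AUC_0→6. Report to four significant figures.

Trapezoidal AUC_0→6:
  [0→1]: (0.0+732.8)/2 × 1 = 366.4
  [1→4]: (732.8+444.1)/2 × 3 = 1765.35
  [4→6]: (444.1+274.7)/2 × 2 = 718.8
  Sum = 2850.55 µg/L·hr

AUC = 2851 µg/L·hr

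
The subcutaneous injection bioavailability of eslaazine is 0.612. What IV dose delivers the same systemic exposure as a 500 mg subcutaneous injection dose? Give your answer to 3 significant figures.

D_iv = 306 mg

Systemic exposure from an extravascular dose = F × D_ev, so the equivalent IV dose is F × D_ev.
D_iv = F × D_ev = 0.612 × 500 = 306 mg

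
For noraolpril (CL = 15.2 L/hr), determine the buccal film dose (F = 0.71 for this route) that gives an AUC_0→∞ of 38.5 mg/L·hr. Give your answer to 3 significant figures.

Dose = CL × AUC_0→∞ / F
     = 15.2 × 38.5 / 0.71 = 824.225 mg

Dose = 824 mg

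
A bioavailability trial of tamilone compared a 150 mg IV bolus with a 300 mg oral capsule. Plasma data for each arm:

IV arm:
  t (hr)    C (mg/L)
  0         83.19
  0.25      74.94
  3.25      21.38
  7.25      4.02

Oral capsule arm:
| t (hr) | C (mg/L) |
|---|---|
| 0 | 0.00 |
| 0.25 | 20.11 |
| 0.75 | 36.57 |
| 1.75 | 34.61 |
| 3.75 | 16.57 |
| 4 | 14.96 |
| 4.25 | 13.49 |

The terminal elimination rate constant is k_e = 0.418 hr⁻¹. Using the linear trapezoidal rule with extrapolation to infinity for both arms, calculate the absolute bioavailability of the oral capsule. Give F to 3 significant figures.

F = 0.319

Trapezoidal AUC_0→7.25 (IV):
  [0→0.25]: (83.19+74.94)/2 × 0.25 = 19.76625
  [0.25→3.25]: (74.94+21.38)/2 × 3 = 144.48
  [3.25→7.25]: (21.38+4.02)/2 × 4 = 50.8
  Sum = 215.04625 mg/L·hr
IV tail: 4.02/0.418 = 9.617; AUC_iv,0→∞ = 215.04625 + 9.617 = 224.66325 mg/L·hr
Trapezoidal AUC_0→4.25 (oral capsule):
  [0→0.25]: (0.00+20.11)/2 × 0.25 = 2.51375
  [0.25→0.75]: (20.11+36.57)/2 × 0.5 = 14.17
  [0.75→1.75]: (36.57+34.61)/2 × 1 = 35.59
  [1.75→3.75]: (34.61+16.57)/2 × 2 = 51.18
  [3.75→4]: (16.57+14.96)/2 × 0.25 = 3.94125
  [4→4.25]: (14.96+13.49)/2 × 0.25 = 3.55625
  Sum = 110.95125 mg/L·hr
oral capsule tail: 13.49/0.418 = 32.273; AUC_ev,0→∞ = 110.95125 + 32.273 = 143.22425 mg/L·hr
F = (AUC_ev/D_ev)/(AUC_iv/D_iv) = (143.22425/300)/(224.66325/150) = 0.477414/1.497755 = 0.3188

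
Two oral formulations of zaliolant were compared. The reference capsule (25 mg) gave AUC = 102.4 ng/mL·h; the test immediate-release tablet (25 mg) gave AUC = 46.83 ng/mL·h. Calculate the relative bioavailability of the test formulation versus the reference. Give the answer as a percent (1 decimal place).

F_rel = 45.7%

F_rel = (AUC_test/D_test) / (AUC_ref/D_ref)
      = (46.83/25) / (102.4/25)
      = 1.8732 / 4.096 = 0.4573 = 45.73%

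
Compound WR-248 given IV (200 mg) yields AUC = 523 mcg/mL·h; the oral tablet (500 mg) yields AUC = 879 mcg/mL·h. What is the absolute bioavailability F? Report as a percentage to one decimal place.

F = (AUC_ev / D_ev) / (AUC_iv / D_iv)
  = (879/500) / (523/200)
  = 1.758 / 2.615 = 0.6723
  = 67.23%

F = 67.2%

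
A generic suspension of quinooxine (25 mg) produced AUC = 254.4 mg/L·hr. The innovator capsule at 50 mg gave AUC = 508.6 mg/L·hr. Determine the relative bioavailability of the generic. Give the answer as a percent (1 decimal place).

F_rel = 100.0%

F_rel = (AUC_test/D_test) / (AUC_ref/D_ref)
      = (254.4/25) / (508.6/50)
      = 10.176 / 10.172 = 1.0004 = 100.04%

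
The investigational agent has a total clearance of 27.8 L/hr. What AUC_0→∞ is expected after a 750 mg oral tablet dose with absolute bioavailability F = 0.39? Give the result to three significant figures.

AUC_0→∞ = F × Dose / CL
        = 0.39 × 750 / 27.8 = 10.5216 mg/L·hr

AUC = 10.5 mg/L·hr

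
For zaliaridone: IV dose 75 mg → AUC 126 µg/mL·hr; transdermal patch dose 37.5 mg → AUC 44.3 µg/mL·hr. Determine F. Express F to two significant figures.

F = (AUC_ev / D_ev) / (AUC_iv / D_iv)
  = (44.3/37.5) / (126/75)
  = 1.18133 / 1.68 = 0.7032

F = 0.70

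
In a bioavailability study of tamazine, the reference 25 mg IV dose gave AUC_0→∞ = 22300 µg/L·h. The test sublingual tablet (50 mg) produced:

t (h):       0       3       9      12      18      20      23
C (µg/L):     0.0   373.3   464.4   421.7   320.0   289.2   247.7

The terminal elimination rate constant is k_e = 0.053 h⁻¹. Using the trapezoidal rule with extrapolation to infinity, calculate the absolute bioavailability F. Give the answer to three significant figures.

F = 0.285

Trapezoidal AUC_0→23 (sublingual tablet):
  [0→3]: (0.0+373.3)/2 × 3 = 559.95
  [3→9]: (373.3+464.4)/2 × 6 = 2513.1
  [9→12]: (464.4+421.7)/2 × 3 = 1329.15
  [12→18]: (421.7+320.0)/2 × 6 = 2225.1
  [18→20]: (320.0+289.2)/2 × 2 = 609.2
  [20→23]: (289.2+247.7)/2 × 3 = 805.35
  Sum = 8041.85 µg/L·h
Tail: C_last/k_e = 247.7/0.053 = 4673.585
AUC_0→∞ (sublingual tablet) = 8041.85 + 4673.585 = 12715.435 µg/L·h
F = (AUC_ev/D_ev)/(AUC_iv/D_iv) = (12715.435/50)/(22300/25) = 254.3087/892 = 0.2851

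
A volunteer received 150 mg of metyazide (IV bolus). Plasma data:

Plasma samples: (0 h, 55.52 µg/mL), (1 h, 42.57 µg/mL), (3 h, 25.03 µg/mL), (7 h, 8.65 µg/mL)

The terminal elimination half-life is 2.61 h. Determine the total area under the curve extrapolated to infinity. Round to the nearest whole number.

AUC = 217 µg/mL·h

Trapezoidal AUC_0→7:
  [0→1]: (55.52+42.57)/2 × 1 = 49.045
  [1→3]: (42.57+25.03)/2 × 2 = 67.6
  [3→7]: (25.03+8.65)/2 × 4 = 67.36
  Sum = 184.005 µg/mL·h
k_e = ln2 / t½ = 0.693147 / 2.61 = 0.2656 h^-1
Extrapolated tail: C_last / k_e = 8.65 / 0.2656 = 32.568
AUC_0→∞ = 184.005 + 32.568 = 216.573 µg/mL·h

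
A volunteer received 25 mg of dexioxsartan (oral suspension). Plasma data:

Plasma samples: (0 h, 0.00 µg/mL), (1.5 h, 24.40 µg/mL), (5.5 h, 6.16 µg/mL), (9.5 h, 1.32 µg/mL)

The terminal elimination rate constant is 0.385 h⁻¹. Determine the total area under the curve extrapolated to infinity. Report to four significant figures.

AUC = 97.81 µg/mL·h

Trapezoidal AUC_0→9.5:
  [0→1.5]: (0.00+24.40)/2 × 1.5 = 18.3
  [1.5→5.5]: (24.40+6.16)/2 × 4 = 61.12
  [5.5→9.5]: (6.16+1.32)/2 × 4 = 14.96
  Sum = 94.38 µg/mL·h
Extrapolated tail: C_last / k_e = 1.32 / 0.385 = 3.429
AUC_0→∞ = 94.38 + 3.429 = 97.809 µg/mL·h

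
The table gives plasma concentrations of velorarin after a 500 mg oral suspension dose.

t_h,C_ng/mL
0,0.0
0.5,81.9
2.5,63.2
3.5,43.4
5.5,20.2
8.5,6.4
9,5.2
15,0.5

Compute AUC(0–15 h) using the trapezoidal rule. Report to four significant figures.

Trapezoidal AUC_0→15:
  [0→0.5]: (0.0+81.9)/2 × 0.5 = 20.475
  [0.5→2.5]: (81.9+63.2)/2 × 2 = 145.1
  [2.5→3.5]: (63.2+43.4)/2 × 1 = 53.3
  [3.5→5.5]: (43.4+20.2)/2 × 2 = 63.6
  [5.5→8.5]: (20.2+6.4)/2 × 3 = 39.9
  [8.5→9]: (6.4+5.2)/2 × 0.5 = 2.9
  [9→15]: (5.2+0.5)/2 × 6 = 17.1
  Sum = 342.375 ng/mL·h

AUC = 342.4 ng/mL·h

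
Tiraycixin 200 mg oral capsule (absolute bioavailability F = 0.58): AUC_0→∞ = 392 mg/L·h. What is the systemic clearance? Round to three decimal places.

CL = 0.296 L/h

CL = F × Dose / AUC_0→∞
   = 0.58 × 200 / 392 = 0.295918 L/h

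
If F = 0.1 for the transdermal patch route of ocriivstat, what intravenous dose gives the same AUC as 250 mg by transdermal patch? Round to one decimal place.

D_iv = 25.0 mg

Systemic exposure from an extravascular dose = F × D_ev, so the equivalent IV dose is F × D_ev.
D_iv = F × D_ev = 0.1 × 250 = 25 mg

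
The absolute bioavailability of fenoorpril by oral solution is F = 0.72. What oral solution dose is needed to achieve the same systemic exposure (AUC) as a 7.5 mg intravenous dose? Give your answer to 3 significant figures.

D_oral = 10.4 mg

For equal systemic exposure: F × D_ev = D_iv
D_ev = D_iv / F = 7.5 / 0.72 = 10.4167 mg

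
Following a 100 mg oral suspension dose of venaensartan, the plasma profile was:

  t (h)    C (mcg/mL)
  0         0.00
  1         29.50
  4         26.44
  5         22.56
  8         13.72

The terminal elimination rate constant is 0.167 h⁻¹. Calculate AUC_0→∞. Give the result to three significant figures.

AUC = 260 mcg/mL·h

Trapezoidal AUC_0→8:
  [0→1]: (0.00+29.50)/2 × 1 = 14.75
  [1→4]: (29.50+26.44)/2 × 3 = 83.91
  [4→5]: (26.44+22.56)/2 × 1 = 24.5
  [5→8]: (22.56+13.72)/2 × 3 = 54.42
  Sum = 177.58 mcg/mL·h
Extrapolated tail: C_last / k_e = 13.72 / 0.167 = 82.156
AUC_0→∞ = 177.58 + 82.156 = 259.736 mcg/mL·h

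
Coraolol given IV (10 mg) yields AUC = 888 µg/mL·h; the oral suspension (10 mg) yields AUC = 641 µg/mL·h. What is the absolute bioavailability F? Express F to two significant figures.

F = (AUC_ev / D_ev) / (AUC_iv / D_iv)
  = (641/10) / (888/10)
  = 64.1 / 88.8 = 0.7218

F = 0.72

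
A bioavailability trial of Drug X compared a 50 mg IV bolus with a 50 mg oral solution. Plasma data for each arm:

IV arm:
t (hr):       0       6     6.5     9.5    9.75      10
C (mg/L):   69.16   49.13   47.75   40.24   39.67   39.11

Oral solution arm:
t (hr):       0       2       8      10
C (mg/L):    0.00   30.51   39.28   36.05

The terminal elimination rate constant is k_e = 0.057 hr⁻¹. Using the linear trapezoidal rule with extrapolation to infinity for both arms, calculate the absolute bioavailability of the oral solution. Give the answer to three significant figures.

F = 0.779

Trapezoidal AUC_0→10 (IV):
  [0→6]: (69.16+49.13)/2 × 6 = 354.87
  [6→6.5]: (49.13+47.75)/2 × 0.5 = 24.22
  [6.5→9.5]: (47.75+40.24)/2 × 3 = 131.985
  [9.5→9.75]: (40.24+39.67)/2 × 0.25 = 9.98875
  [9.75→10]: (39.67+39.11)/2 × 0.25 = 9.8475
  Sum = 530.91125 mg/L·hr
IV tail: 39.11/0.057 = 686.140; AUC_iv,0→∞ = 530.91125 + 686.140 = 1217.05125 mg/L·hr
Trapezoidal AUC_0→10 (oral solution):
  [0→2]: (0.00+30.51)/2 × 2 = 30.51
  [2→8]: (30.51+39.28)/2 × 6 = 209.37
  [8→10]: (39.28+36.05)/2 × 2 = 75.33
  Sum = 315.21 mg/L·hr
oral solution tail: 36.05/0.057 = 632.456; AUC_ev,0→∞ = 315.21 + 632.456 = 947.666 mg/L·hr
F = (AUC_ev/D_ev)/(AUC_iv/D_iv) = (947.666/50)/(1217.05125/50) = 18.95332/24.341025 = 0.7787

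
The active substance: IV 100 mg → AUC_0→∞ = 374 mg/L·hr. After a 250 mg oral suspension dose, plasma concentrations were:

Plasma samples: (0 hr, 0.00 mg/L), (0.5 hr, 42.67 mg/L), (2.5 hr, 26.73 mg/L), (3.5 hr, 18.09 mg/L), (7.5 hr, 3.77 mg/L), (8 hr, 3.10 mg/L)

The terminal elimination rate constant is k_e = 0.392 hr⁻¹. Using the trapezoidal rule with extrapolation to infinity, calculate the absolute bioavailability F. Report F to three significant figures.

Trapezoidal AUC_0→8 (oral suspension):
  [0→0.5]: (0.00+42.67)/2 × 0.5 = 10.6675
  [0.5→2.5]: (42.67+26.73)/2 × 2 = 69.4
  [2.5→3.5]: (26.73+18.09)/2 × 1 = 22.41
  [3.5→7.5]: (18.09+3.77)/2 × 4 = 43.72
  [7.5→8]: (3.77+3.10)/2 × 0.5 = 1.7175
  Sum = 147.915 mg/L·hr
Tail: C_last/k_e = 3.10/0.392 = 7.908
AUC_0→∞ (oral suspension) = 147.915 + 7.908 = 155.823 mg/L·hr
F = (AUC_ev/D_ev)/(AUC_iv/D_iv) = (155.823/250)/(374/100) = 0.623292/3.74 = 0.1667

F = 0.167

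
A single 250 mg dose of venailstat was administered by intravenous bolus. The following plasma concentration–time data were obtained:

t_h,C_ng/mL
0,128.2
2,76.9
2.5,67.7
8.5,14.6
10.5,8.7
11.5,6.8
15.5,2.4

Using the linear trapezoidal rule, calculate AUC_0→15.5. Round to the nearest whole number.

AUC = 538 ng/mL·h

Trapezoidal AUC_0→15.5:
  [0→2]: (128.2+76.9)/2 × 2 = 205.1
  [2→2.5]: (76.9+67.7)/2 × 0.5 = 36.15
  [2.5→8.5]: (67.7+14.6)/2 × 6 = 246.9
  [8.5→10.5]: (14.6+8.7)/2 × 2 = 23.3
  [10.5→11.5]: (8.7+6.8)/2 × 1 = 7.75
  [11.5→15.5]: (6.8+2.4)/2 × 4 = 18.4
  Sum = 537.6 ng/mL·h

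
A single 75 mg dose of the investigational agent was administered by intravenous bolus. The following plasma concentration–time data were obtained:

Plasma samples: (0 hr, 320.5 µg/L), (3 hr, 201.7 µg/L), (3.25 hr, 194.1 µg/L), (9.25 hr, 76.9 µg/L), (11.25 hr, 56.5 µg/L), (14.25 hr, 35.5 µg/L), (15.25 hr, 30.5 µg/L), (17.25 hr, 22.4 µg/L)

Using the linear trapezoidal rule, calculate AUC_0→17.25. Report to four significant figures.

AUC = 2003 µg/L·hr

Trapezoidal AUC_0→17.25:
  [0→3]: (320.5+201.7)/2 × 3 = 783.3
  [3→3.25]: (201.7+194.1)/2 × 0.25 = 49.475
  [3.25→9.25]: (194.1+76.9)/2 × 6 = 813.0
  [9.25→11.25]: (76.9+56.5)/2 × 2 = 133.4
  [11.25→14.25]: (56.5+35.5)/2 × 3 = 138.0
  [14.25→15.25]: (35.5+30.5)/2 × 1 = 33.0
  [15.25→17.25]: (30.5+22.4)/2 × 2 = 52.9
  Sum = 2003.075 µg/L·hr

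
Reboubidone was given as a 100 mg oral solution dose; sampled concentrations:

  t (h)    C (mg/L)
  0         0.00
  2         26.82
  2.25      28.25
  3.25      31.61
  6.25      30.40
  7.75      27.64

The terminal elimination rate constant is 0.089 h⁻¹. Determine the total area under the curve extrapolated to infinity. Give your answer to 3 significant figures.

Trapezoidal AUC_0→7.75:
  [0→2]: (0.00+26.82)/2 × 2 = 26.82
  [2→2.25]: (26.82+28.25)/2 × 0.25 = 6.88375
  [2.25→3.25]: (28.25+31.61)/2 × 1 = 29.93
  [3.25→6.25]: (31.61+30.40)/2 × 3 = 93.015
  [6.25→7.75]: (30.40+27.64)/2 × 1.5 = 43.53
  Sum = 200.17875 mg/L·h
Extrapolated tail: C_last / k_e = 27.64 / 0.089 = 310.562
AUC_0→∞ = 200.17875 + 310.562 = 510.74075 mg/L·h

AUC = 511 mg/L·h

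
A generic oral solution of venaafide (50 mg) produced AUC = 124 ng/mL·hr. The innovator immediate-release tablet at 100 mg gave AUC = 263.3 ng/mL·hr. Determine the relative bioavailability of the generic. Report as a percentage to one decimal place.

F_rel = (AUC_test/D_test) / (AUC_ref/D_ref)
      = (124/50) / (263.3/100)
      = 2.48 / 2.633 = 0.9419 = 94.19%

F_rel = 94.2%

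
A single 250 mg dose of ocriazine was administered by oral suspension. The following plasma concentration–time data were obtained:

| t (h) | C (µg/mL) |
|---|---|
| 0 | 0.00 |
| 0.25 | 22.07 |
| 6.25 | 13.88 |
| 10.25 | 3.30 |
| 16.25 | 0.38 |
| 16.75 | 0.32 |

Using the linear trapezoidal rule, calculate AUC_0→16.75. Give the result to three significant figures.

AUC = 156 µg/mL·h

Trapezoidal AUC_0→16.75:
  [0→0.25]: (0.00+22.07)/2 × 0.25 = 2.75875
  [0.25→6.25]: (22.07+13.88)/2 × 6 = 107.85
  [6.25→10.25]: (13.88+3.30)/2 × 4 = 34.36
  [10.25→16.25]: (3.30+0.38)/2 × 6 = 11.04
  [16.25→16.75]: (0.38+0.32)/2 × 0.5 = 0.175
  Sum = 156.18375 µg/mL·h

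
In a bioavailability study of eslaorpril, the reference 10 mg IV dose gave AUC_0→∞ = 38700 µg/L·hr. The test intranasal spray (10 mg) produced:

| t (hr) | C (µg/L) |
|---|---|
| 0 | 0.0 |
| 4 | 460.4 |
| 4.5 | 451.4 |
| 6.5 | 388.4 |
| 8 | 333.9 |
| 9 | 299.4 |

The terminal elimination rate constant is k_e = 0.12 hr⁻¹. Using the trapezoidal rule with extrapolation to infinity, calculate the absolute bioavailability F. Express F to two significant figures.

F = 0.14

Trapezoidal AUC_0→9 (intranasal spray):
  [0→4]: (0.0+460.4)/2 × 4 = 920.8
  [4→4.5]: (460.4+451.4)/2 × 0.5 = 227.95
  [4.5→6.5]: (451.4+388.4)/2 × 2 = 839.8
  [6.5→8]: (388.4+333.9)/2 × 1.5 = 541.725
  [8→9]: (333.9+299.4)/2 × 1 = 316.65
  Sum = 2846.925 µg/L·hr
Tail: C_last/k_e = 299.4/0.12 = 2495.000
AUC_0→∞ (intranasal spray) = 2846.925 + 2495.000 = 5341.925 µg/L·hr
F = (AUC_ev/D_ev)/(AUC_iv/D_iv) = (5341.925/10)/(38700/10) = 534.1925/3870 = 0.1380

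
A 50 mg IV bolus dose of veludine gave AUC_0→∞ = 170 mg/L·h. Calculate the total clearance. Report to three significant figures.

CL = Dose_iv / AUC_0→∞
   = 50 / 170 = 0.294118 L/h

CL = 0.294 L/h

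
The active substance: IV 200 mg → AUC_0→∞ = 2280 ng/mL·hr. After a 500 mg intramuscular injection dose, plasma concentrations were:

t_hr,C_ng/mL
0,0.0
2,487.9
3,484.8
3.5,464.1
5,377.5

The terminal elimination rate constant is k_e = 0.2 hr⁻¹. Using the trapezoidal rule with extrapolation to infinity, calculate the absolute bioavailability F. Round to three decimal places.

F = 0.654

Trapezoidal AUC_0→5 (intramuscular injection):
  [0→2]: (0.0+487.9)/2 × 2 = 487.9
  [2→3]: (487.9+484.8)/2 × 1 = 486.35
  [3→3.5]: (484.8+464.1)/2 × 0.5 = 237.225
  [3.5→5]: (464.1+377.5)/2 × 1.5 = 631.2
  Sum = 1842.675 ng/mL·hr
Tail: C_last/k_e = 377.5/0.2 = 1887.500
AUC_0→∞ (intramuscular injection) = 1842.675 + 1887.500 = 3730.175 ng/mL·hr
F = (AUC_ev/D_ev)/(AUC_iv/D_iv) = (3730.175/500)/(2280/200) = 7.46035/11.4 = 0.6544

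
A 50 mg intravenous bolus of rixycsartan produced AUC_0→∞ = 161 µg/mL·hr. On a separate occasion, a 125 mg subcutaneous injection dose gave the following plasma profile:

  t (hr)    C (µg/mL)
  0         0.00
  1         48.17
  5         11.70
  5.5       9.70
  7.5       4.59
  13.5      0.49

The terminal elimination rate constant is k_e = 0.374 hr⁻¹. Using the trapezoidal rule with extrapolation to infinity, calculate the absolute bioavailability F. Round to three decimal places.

F = 0.447

Trapezoidal AUC_0→13.5 (subcutaneous injection):
  [0→1]: (0.00+48.17)/2 × 1 = 24.085
  [1→5]: (48.17+11.70)/2 × 4 = 119.74
  [5→5.5]: (11.70+9.70)/2 × 0.5 = 5.35
  [5.5→7.5]: (9.70+4.59)/2 × 2 = 14.29
  [7.5→13.5]: (4.59+0.49)/2 × 6 = 15.24
  Sum = 178.705 µg/mL·hr
Tail: C_last/k_e = 0.49/0.374 = 1.310
AUC_0→∞ (subcutaneous injection) = 178.705 + 1.310 = 180.015 µg/mL·hr
F = (AUC_ev/D_ev)/(AUC_iv/D_iv) = (180.015/125)/(161/50) = 1.44012/3.22 = 0.4472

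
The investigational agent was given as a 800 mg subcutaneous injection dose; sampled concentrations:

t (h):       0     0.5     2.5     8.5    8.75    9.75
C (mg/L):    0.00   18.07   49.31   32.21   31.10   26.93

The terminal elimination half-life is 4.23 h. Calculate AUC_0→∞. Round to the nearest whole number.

Trapezoidal AUC_0→9.75:
  [0→0.5]: (0.00+18.07)/2 × 0.5 = 4.5175
  [0.5→2.5]: (18.07+49.31)/2 × 2 = 67.38
  [2.5→8.5]: (49.31+32.21)/2 × 6 = 244.56
  [8.5→8.75]: (32.21+31.10)/2 × 0.25 = 7.91375
  [8.75→9.75]: (31.10+26.93)/2 × 1 = 29.015
  Sum = 353.38625 mg/L·h
k_e = ln2 / t½ = 0.693147 / 4.23 = 0.1639 h^-1
Extrapolated tail: C_last / k_e = 26.93 / 0.1639 = 164.308
AUC_0→∞ = 353.38625 + 164.308 = 517.69425 mg/L·h

AUC = 518 mg/L·h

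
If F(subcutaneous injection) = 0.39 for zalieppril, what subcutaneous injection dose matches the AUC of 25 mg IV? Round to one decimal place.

D_subcutaneous = 64.1 mg

For equal systemic exposure: F × D_ev = D_iv
D_ev = D_iv / F = 25 / 0.39 = 64.1026 mg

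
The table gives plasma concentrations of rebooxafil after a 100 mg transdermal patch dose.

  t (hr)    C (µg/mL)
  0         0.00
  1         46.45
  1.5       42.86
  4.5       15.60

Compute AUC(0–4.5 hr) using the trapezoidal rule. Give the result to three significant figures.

AUC = 133 µg/mL·hr

Trapezoidal AUC_0→4.5:
  [0→1]: (0.00+46.45)/2 × 1 = 23.225
  [1→1.5]: (46.45+42.86)/2 × 0.5 = 22.3275
  [1.5→4.5]: (42.86+15.60)/2 × 3 = 87.69
  Sum = 133.2425 µg/mL·hr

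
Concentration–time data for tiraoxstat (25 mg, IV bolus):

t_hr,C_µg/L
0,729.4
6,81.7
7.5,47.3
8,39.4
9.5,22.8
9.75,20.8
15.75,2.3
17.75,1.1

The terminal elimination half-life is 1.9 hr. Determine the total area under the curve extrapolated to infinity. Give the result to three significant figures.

AUC = 2680 µg/L·hr

Trapezoidal AUC_0→17.75:
  [0→6]: (729.4+81.7)/2 × 6 = 2433.3
  [6→7.5]: (81.7+47.3)/2 × 1.5 = 96.75
  [7.5→8]: (47.3+39.4)/2 × 0.5 = 21.675
  [8→9.5]: (39.4+22.8)/2 × 1.5 = 46.65
  [9.5→9.75]: (22.8+20.8)/2 × 0.25 = 5.45
  [9.75→15.75]: (20.8+2.3)/2 × 6 = 69.3
  [15.75→17.75]: (2.3+1.1)/2 × 2 = 3.4
  Sum = 2676.525 µg/L·hr
k_e = ln2 / t½ = 0.693147 / 1.9 = 0.3648 hr^-1
Extrapolated tail: C_last / k_e = 1.1 / 0.3648 = 3.015
AUC_0→∞ = 2676.525 + 3.015 = 2679.54 µg/L·hr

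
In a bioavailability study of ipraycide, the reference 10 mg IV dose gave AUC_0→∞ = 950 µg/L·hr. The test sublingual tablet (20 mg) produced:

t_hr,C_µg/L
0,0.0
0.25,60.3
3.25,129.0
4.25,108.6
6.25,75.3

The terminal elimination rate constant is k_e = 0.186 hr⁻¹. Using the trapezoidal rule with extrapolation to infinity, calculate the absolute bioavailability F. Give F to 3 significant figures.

Trapezoidal AUC_0→6.25 (sublingual tablet):
  [0→0.25]: (0.0+60.3)/2 × 0.25 = 7.5375
  [0.25→3.25]: (60.3+129.0)/2 × 3 = 283.95
  [3.25→4.25]: (129.0+108.6)/2 × 1 = 118.8
  [4.25→6.25]: (108.6+75.3)/2 × 2 = 183.9
  Sum = 594.1875 µg/L·hr
Tail: C_last/k_e = 75.3/0.186 = 404.839
AUC_0→∞ (sublingual tablet) = 594.1875 + 404.839 = 999.0265 µg/L·hr
F = (AUC_ev/D_ev)/(AUC_iv/D_iv) = (999.0265/20)/(950/10) = 49.951325/95 = 0.5258

F = 0.526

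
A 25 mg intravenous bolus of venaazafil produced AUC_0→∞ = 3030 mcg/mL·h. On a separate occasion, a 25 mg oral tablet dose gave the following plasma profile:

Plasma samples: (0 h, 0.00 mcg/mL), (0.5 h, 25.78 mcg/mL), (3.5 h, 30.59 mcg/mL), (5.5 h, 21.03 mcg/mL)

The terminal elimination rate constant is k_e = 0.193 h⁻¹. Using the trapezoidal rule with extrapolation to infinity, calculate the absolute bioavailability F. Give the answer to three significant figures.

Trapezoidal AUC_0→5.5 (oral tablet):
  [0→0.5]: (0.00+25.78)/2 × 0.5 = 6.445
  [0.5→3.5]: (25.78+30.59)/2 × 3 = 84.555
  [3.5→5.5]: (30.59+21.03)/2 × 2 = 51.62
  Sum = 142.62 mcg/mL·h
Tail: C_last/k_e = 21.03/0.193 = 108.964
AUC_0→∞ (oral tablet) = 142.62 + 108.964 = 251.584 mcg/mL·h
F = (AUC_ev/D_ev)/(AUC_iv/D_iv) = (251.584/25)/(3030/25) = 10.06336/121.2 = 0.0830

F = 0.0830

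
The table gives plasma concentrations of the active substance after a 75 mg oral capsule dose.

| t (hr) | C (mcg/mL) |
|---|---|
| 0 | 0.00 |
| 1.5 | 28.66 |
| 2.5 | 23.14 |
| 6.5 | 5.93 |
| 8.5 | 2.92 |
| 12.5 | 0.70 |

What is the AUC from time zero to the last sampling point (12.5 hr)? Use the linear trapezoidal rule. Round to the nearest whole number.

AUC = 122 mcg/mL·hr

Trapezoidal AUC_0→12.5:
  [0→1.5]: (0.00+28.66)/2 × 1.5 = 21.495
  [1.5→2.5]: (28.66+23.14)/2 × 1 = 25.9
  [2.5→6.5]: (23.14+5.93)/2 × 4 = 58.14
  [6.5→8.5]: (5.93+2.92)/2 × 2 = 8.85
  [8.5→12.5]: (2.92+0.70)/2 × 4 = 7.24
  Sum = 121.625 mcg/mL·hr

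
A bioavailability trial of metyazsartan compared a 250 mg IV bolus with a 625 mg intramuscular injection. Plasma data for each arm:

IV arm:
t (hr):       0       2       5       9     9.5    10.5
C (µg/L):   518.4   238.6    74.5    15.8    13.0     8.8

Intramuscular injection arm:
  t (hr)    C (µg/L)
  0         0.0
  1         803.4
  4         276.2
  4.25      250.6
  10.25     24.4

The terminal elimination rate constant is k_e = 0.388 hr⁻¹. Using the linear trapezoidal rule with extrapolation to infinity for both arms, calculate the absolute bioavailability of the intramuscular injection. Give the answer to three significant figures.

F = 0.822

Trapezoidal AUC_0→10.5 (IV):
  [0→2]: (518.4+238.6)/2 × 2 = 757.0
  [2→5]: (238.6+74.5)/2 × 3 = 469.65
  [5→9]: (74.5+15.8)/2 × 4 = 180.6
  [9→9.5]: (15.8+13.0)/2 × 0.5 = 7.2
  [9.5→10.5]: (13.0+8.8)/2 × 1 = 10.9
  Sum = 1425.35 µg/L·hr
IV tail: 8.8/0.388 = 22.680; AUC_iv,0→∞ = 1425.35 + 22.680 = 1448.03 µg/L·hr
Trapezoidal AUC_0→10.25 (intramuscular injection):
  [0→1]: (0.0+803.4)/2 × 1 = 401.7
  [1→4]: (803.4+276.2)/2 × 3 = 1619.4
  [4→4.25]: (276.2+250.6)/2 × 0.25 = 65.85
  [4.25→10.25]: (250.6+24.4)/2 × 6 = 825.0
  Sum = 2911.95 µg/L·hr
intramuscular injection tail: 24.4/0.388 = 62.887; AUC_ev,0→∞ = 2911.95 + 62.887 = 2974.837 µg/L·hr
F = (AUC_ev/D_ev)/(AUC_iv/D_iv) = (2974.837/625)/(1448.03/250) = 4.7597392/5.79212 = 0.8218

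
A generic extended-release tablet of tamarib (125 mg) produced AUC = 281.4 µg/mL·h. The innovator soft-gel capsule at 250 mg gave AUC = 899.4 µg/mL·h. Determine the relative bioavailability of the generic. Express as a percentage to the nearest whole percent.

F_rel = (AUC_test/D_test) / (AUC_ref/D_ref)
      = (281.4/125) / (899.4/250)
      = 2.2512 / 3.5976 = 0.6258 = 62.58%

F_rel = 63%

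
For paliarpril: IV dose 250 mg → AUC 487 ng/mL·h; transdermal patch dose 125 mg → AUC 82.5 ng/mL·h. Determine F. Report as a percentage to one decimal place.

F = 33.9%

F = (AUC_ev / D_ev) / (AUC_iv / D_iv)
  = (82.5/125) / (487/250)
  = 0.66 / 1.948 = 0.3388
  = 33.88%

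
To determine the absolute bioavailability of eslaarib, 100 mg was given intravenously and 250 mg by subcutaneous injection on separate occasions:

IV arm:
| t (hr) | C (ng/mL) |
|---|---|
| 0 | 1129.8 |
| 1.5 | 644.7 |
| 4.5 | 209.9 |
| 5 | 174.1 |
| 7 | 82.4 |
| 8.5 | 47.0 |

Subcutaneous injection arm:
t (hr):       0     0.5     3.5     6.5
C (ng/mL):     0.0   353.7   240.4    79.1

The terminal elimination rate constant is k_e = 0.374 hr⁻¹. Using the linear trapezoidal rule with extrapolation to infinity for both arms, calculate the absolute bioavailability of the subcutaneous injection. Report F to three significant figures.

F = 0.210

Trapezoidal AUC_0→8.5 (IV):
  [0→1.5]: (1129.8+644.7)/2 × 1.5 = 1330.875
  [1.5→4.5]: (644.7+209.9)/2 × 3 = 1281.9
  [4.5→5]: (209.9+174.1)/2 × 0.5 = 96.0
  [5→7]: (174.1+82.4)/2 × 2 = 256.5
  [7→8.5]: (82.4+47.0)/2 × 1.5 = 97.05
  Sum = 3062.325 ng/mL·hr
IV tail: 47.0/0.374 = 125.668; AUC_iv,0→∞ = 3062.325 + 125.668 = 3187.993 ng/mL·hr
Trapezoidal AUC_0→6.5 (subcutaneous injection):
  [0→0.5]: (0.0+353.7)/2 × 0.5 = 88.425
  [0.5→3.5]: (353.7+240.4)/2 × 3 = 891.15
  [3.5→6.5]: (240.4+79.1)/2 × 3 = 479.25
  Sum = 1458.825 ng/mL·hr
subcutaneous injection tail: 79.1/0.374 = 211.497; AUC_ev,0→∞ = 1458.825 + 211.497 = 1670.322 ng/mL·hr
F = (AUC_ev/D_ev)/(AUC_iv/D_iv) = (1670.322/250)/(3187.993/100) = 6.681288/31.87993 = 0.2096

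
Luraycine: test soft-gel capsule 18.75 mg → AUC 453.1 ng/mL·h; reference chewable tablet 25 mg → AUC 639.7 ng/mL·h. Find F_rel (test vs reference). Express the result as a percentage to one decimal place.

F_rel = 94.4%

F_rel = (AUC_test/D_test) / (AUC_ref/D_ref)
      = (453.1/18.75) / (639.7/25)
      = 24.1653 / 25.588 = 0.9444 = 94.44%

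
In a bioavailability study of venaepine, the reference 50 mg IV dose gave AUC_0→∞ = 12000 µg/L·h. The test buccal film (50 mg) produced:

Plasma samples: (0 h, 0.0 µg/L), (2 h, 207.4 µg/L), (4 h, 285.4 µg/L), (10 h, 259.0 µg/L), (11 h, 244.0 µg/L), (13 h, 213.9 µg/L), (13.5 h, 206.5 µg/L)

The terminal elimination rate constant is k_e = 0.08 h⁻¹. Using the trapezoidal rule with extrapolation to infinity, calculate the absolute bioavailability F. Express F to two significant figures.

Trapezoidal AUC_0→13.5 (buccal film):
  [0→2]: (0.0+207.4)/2 × 2 = 207.4
  [2→4]: (207.4+285.4)/2 × 2 = 492.8
  [4→10]: (285.4+259.0)/2 × 6 = 1633.2
  [10→11]: (259.0+244.0)/2 × 1 = 251.5
  [11→13]: (244.0+213.9)/2 × 2 = 457.9
  [13→13.5]: (213.9+206.5)/2 × 0.5 = 105.1
  Sum = 3147.9 µg/L·h
Tail: C_last/k_e = 206.5/0.08 = 2581.250
AUC_0→∞ (buccal film) = 3147.9 + 2581.250 = 5729.15 µg/L·h
F = (AUC_ev/D_ev)/(AUC_iv/D_iv) = (5729.15/50)/(12000/50) = 114.583/240 = 0.4774

F = 0.48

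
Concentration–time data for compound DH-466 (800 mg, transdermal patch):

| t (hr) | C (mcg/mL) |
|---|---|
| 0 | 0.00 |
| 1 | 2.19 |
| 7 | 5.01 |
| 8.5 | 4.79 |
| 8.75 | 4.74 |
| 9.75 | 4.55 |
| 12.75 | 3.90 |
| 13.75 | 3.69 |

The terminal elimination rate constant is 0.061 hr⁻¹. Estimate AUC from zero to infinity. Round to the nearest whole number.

Trapezoidal AUC_0→13.75:
  [0→1]: (0.00+2.19)/2 × 1 = 1.095
  [1→7]: (2.19+5.01)/2 × 6 = 21.6
  [7→8.5]: (5.01+4.79)/2 × 1.5 = 7.35
  [8.5→8.75]: (4.79+4.74)/2 × 0.25 = 1.19125
  [8.75→9.75]: (4.74+4.55)/2 × 1 = 4.645
  [9.75→12.75]: (4.55+3.90)/2 × 3 = 12.675
  [12.75→13.75]: (3.90+3.69)/2 × 1 = 3.795
  Sum = 52.35125 mcg/mL·hr
Extrapolated tail: C_last / k_e = 3.69 / 0.061 = 60.492
AUC_0→∞ = 52.35125 + 60.492 = 112.84325 mcg/mL·hr

AUC = 113 mcg/mL·hr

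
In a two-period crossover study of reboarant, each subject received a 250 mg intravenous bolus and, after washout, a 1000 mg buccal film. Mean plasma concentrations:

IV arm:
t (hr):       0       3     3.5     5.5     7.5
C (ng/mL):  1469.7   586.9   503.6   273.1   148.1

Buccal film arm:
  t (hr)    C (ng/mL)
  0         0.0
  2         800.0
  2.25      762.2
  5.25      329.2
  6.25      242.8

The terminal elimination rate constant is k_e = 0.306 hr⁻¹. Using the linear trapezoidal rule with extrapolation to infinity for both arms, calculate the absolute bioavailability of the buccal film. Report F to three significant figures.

F = 0.184

Trapezoidal AUC_0→7.5 (IV):
  [0→3]: (1469.7+586.9)/2 × 3 = 3084.9
  [3→3.5]: (586.9+503.6)/2 × 0.5 = 272.625
  [3.5→5.5]: (503.6+273.1)/2 × 2 = 776.7
  [5.5→7.5]: (273.1+148.1)/2 × 2 = 421.2
  Sum = 4555.425 ng/mL·hr
IV tail: 148.1/0.306 = 483.987; AUC_iv,0→∞ = 4555.425 + 483.987 = 5039.412 ng/mL·hr
Trapezoidal AUC_0→6.25 (buccal film):
  [0→2]: (0.0+800.0)/2 × 2 = 800.0
  [2→2.25]: (800.0+762.2)/2 × 0.25 = 195.275
  [2.25→5.25]: (762.2+329.2)/2 × 3 = 1637.1
  [5.25→6.25]: (329.2+242.8)/2 × 1 = 286.0
  Sum = 2918.375 ng/mL·hr
buccal film tail: 242.8/0.306 = 793.464; AUC_ev,0→∞ = 2918.375 + 793.464 = 3711.839 ng/mL·hr
F = (AUC_ev/D_ev)/(AUC_iv/D_iv) = (3711.839/1000)/(5039.412/250) = 3.711839/20.157648 = 0.1841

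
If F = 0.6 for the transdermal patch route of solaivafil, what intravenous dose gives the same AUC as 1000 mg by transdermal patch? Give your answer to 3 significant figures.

D_iv = 600 mg

Systemic exposure from an extravascular dose = F × D_ev, so the equivalent IV dose is F × D_ev.
D_iv = F × D_ev = 0.6 × 1000 = 600 mg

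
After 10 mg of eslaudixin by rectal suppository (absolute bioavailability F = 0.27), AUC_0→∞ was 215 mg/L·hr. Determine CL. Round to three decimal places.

CL = 0.013 L/hr

CL = F × Dose / AUC_0→∞
   = 0.27 × 10 / 215 = 0.0125581 L/hr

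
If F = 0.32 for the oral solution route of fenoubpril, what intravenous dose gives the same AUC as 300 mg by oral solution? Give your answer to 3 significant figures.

Systemic exposure from an extravascular dose = F × D_ev, so the equivalent IV dose is F × D_ev.
D_iv = F × D_ev = 0.32 × 300 = 96 mg

D_iv = 96.0 mg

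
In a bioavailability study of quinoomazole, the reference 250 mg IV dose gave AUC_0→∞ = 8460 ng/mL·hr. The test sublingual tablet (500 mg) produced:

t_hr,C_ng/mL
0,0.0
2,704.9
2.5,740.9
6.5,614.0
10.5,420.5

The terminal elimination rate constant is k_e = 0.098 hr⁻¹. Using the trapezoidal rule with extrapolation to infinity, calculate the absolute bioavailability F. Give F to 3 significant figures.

F = 0.599

Trapezoidal AUC_0→10.5 (sublingual tablet):
  [0→2]: (0.0+704.9)/2 × 2 = 704.9
  [2→2.5]: (704.9+740.9)/2 × 0.5 = 361.45
  [2.5→6.5]: (740.9+614.0)/2 × 4 = 2709.8
  [6.5→10.5]: (614.0+420.5)/2 × 4 = 2069.0
  Sum = 5845.15 ng/mL·hr
Tail: C_last/k_e = 420.5/0.098 = 4290.816
AUC_0→∞ (sublingual tablet) = 5845.15 + 4290.816 = 10135.966 ng/mL·hr
F = (AUC_ev/D_ev)/(AUC_iv/D_iv) = (10135.966/500)/(8460/250) = 20.271932/33.84 = 0.5991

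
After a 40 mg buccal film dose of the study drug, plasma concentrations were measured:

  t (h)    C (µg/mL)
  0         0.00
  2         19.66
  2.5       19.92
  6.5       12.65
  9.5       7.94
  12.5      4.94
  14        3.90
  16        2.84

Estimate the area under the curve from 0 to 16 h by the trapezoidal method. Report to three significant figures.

AUC = 158 µg/mL·h

Trapezoidal AUC_0→16:
  [0→2]: (0.00+19.66)/2 × 2 = 19.66
  [2→2.5]: (19.66+19.92)/2 × 0.5 = 9.895
  [2.5→6.5]: (19.92+12.65)/2 × 4 = 65.14
  [6.5→9.5]: (12.65+7.94)/2 × 3 = 30.885
  [9.5→12.5]: (7.94+4.94)/2 × 3 = 19.32
  [12.5→14]: (4.94+3.90)/2 × 1.5 = 6.63
  [14→16]: (3.90+2.84)/2 × 2 = 6.74
  Sum = 158.27 µg/mL·h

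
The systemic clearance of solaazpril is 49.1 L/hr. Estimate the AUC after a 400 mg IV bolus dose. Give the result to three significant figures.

AUC = 8.15 mg/L·hr

AUC_0→∞ = Dose_iv / CL
        = 400 / 49.1 = 8.14664 mg/L·hr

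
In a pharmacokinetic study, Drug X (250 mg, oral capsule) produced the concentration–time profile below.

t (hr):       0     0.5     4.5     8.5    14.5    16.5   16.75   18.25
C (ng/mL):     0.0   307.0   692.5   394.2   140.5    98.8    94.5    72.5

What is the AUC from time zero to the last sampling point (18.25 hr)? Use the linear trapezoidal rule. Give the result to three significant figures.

AUC = 6240 ng/mL·hr

Trapezoidal AUC_0→18.25:
  [0→0.5]: (0.0+307.0)/2 × 0.5 = 76.75
  [0.5→4.5]: (307.0+692.5)/2 × 4 = 1999.0
  [4.5→8.5]: (692.5+394.2)/2 × 4 = 2173.4
  [8.5→14.5]: (394.2+140.5)/2 × 6 = 1604.1
  [14.5→16.5]: (140.5+98.8)/2 × 2 = 239.3
  [16.5→16.75]: (98.8+94.5)/2 × 0.25 = 24.1625
  [16.75→18.25]: (94.5+72.5)/2 × 1.5 = 125.25
  Sum = 6241.9625 ng/mL·hr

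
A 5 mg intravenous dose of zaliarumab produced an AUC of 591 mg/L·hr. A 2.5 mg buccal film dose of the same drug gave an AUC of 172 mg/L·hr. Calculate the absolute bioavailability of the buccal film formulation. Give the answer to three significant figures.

F = (AUC_ev / D_ev) / (AUC_iv / D_iv)
  = (172/2.5) / (591/5)
  = 68.8 / 118.2 = 0.5821

F = 0.582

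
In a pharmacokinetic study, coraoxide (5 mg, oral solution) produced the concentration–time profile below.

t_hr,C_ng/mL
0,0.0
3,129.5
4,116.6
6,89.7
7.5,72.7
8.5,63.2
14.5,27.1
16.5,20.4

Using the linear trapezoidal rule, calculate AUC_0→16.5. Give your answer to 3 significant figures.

AUC = 1030 ng/mL·hr

Trapezoidal AUC_0→16.5:
  [0→3]: (0.0+129.5)/2 × 3 = 194.25
  [3→4]: (129.5+116.6)/2 × 1 = 123.05
  [4→6]: (116.6+89.7)/2 × 2 = 206.3
  [6→7.5]: (89.7+72.7)/2 × 1.5 = 121.8
  [7.5→8.5]: (72.7+63.2)/2 × 1 = 67.95
  [8.5→14.5]: (63.2+27.1)/2 × 6 = 270.9
  [14.5→16.5]: (27.1+20.4)/2 × 2 = 47.5
  Sum = 1031.75 ng/mL·hr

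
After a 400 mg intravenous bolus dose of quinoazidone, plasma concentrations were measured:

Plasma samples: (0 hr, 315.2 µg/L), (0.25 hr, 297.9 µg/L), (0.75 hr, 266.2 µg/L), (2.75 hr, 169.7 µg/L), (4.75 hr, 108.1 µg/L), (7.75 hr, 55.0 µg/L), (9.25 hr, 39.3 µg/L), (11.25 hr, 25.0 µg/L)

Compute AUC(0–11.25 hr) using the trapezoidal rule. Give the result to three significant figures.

AUC = 1310 µg/L·hr

Trapezoidal AUC_0→11.25:
  [0→0.25]: (315.2+297.9)/2 × 0.25 = 76.6375
  [0.25→0.75]: (297.9+266.2)/2 × 0.5 = 141.025
  [0.75→2.75]: (266.2+169.7)/2 × 2 = 435.9
  [2.75→4.75]: (169.7+108.1)/2 × 2 = 277.8
  [4.75→7.75]: (108.1+55.0)/2 × 3 = 244.65
  [7.75→9.25]: (55.0+39.3)/2 × 1.5 = 70.725
  [9.25→11.25]: (39.3+25.0)/2 × 2 = 64.3
  Sum = 1311.0375 µg/L·hr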